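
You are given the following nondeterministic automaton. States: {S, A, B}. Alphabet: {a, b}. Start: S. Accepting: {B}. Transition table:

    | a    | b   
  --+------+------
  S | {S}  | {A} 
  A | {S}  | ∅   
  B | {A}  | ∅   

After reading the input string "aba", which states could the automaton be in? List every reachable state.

Start in {S}.
Read 'a': {S} → {S}.
Read 'b': {S} → {A}.
Read 'a': {A} → {S}.

{S}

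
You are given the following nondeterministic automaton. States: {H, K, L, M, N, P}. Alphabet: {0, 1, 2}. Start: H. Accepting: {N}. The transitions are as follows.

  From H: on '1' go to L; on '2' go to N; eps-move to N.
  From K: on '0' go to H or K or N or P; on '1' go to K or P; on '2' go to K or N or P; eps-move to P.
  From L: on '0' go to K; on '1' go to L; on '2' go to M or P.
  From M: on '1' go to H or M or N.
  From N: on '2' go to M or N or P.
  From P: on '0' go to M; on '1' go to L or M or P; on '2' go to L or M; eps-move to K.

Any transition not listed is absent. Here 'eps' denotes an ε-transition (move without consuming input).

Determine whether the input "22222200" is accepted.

Start: ε-closure({H}) = {H, N}.
Read '2': {H, N} → {K, M, N, P}.
Read '2': {K, M, N, P} → {K, L, M, N, P}.
Read '2': {K, L, M, N, P} → {K, L, M, N, P}.
Read '2': {K, L, M, N, P} → {K, L, M, N, P}.
Read '2': {K, L, M, N, P} → {K, L, M, N, P}.
Read '2': {K, L, M, N, P} → {K, L, M, N, P}.
Read '0': {K, L, M, N, P} → {H, K, M, N, P}.
Read '0': {H, K, M, N, P} → {H, K, M, N, P}.
The final set {H, K, M, N, P} contains the accepting state N.

Yes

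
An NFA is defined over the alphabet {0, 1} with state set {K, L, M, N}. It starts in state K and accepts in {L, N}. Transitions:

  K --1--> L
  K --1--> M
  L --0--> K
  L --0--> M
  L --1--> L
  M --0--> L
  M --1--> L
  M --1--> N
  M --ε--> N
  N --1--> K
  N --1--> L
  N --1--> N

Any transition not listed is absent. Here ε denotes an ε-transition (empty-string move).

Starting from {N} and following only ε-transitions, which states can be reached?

{N}

Begin with {N}.
No ε-moves leave this set, so the closure equals the set itself.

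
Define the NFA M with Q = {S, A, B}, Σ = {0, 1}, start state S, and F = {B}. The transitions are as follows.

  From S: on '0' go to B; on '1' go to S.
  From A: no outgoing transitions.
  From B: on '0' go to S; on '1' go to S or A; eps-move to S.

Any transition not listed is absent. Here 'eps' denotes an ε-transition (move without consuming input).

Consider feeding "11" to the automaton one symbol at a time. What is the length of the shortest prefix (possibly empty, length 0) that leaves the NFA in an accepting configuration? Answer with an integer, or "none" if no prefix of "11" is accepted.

Start in {S}.
Read '1': S→{S}; now {S}.
Read '1': S→{S}; now {S}.
No reachable set along the way intersects F.

none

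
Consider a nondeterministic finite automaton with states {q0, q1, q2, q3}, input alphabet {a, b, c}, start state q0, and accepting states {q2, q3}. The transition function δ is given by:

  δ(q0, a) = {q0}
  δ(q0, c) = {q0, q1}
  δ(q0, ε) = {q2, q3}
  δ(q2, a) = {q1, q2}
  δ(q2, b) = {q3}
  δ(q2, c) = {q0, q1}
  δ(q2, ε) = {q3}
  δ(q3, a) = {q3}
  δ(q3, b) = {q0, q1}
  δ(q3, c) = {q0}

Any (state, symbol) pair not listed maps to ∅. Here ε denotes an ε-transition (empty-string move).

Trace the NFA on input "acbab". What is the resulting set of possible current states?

Start: ε-closure({q0}) = {q0, q2, q3}.
Read 'a': q0→{q0}, q2→{q1, q2}, q3→{q3}; now {q0, q1, q2, q3}.
Read 'c': q0→{q0, q1}, q1→∅, q2→{q0, q1}, q3→{q0}; union {q0, q1}; ε-closure = {q0, q1, q2, q3}.
Read 'b': q0→∅, q1→∅, q2→{q3}, q3→{q0, q1}; union {q0, q1, q3}; ε-closure = {q0, q1, q2, q3}.
Read 'a': q0→{q0}, q1→∅, q2→{q1, q2}, q3→{q3}; now {q0, q1, q2, q3}.
Read 'b': q0→∅, q1→∅, q2→{q3}, q3→{q0, q1}; union {q0, q1, q3}; ε-closure = {q0, q1, q2, q3}.

{q0, q1, q2, q3}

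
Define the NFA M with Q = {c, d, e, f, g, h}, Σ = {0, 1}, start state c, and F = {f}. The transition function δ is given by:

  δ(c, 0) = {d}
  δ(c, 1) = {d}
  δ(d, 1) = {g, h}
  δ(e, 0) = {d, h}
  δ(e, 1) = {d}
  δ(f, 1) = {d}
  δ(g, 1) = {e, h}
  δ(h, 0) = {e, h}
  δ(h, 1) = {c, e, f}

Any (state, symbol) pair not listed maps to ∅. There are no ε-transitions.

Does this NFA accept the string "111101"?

Start in {c}.
Read '1': {c} → {d}.
Read '1': {d} → {g, h}.
Read '1': {g, h} → {c, e, f, h}.
Read '1': {c, e, f, h} → {c, d, e, f}.
Read '0': {c, d, e, f} → {d, h}.
Read '1': {d, h} → {c, e, f, g, h}.
The final set {c, e, f, g, h} contains the accepting state f.

Yes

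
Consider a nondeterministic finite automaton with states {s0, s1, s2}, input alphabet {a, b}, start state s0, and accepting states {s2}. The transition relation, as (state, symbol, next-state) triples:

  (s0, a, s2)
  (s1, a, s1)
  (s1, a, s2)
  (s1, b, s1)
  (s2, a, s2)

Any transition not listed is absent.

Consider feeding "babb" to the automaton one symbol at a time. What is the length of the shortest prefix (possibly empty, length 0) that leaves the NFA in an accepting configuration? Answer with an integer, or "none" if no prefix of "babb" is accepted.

Start in {s0}.
Read 'b': {s0} → ∅.
The set is empty and remains empty for the remaining 3 symbols.
No reachable set along the way intersects F.

none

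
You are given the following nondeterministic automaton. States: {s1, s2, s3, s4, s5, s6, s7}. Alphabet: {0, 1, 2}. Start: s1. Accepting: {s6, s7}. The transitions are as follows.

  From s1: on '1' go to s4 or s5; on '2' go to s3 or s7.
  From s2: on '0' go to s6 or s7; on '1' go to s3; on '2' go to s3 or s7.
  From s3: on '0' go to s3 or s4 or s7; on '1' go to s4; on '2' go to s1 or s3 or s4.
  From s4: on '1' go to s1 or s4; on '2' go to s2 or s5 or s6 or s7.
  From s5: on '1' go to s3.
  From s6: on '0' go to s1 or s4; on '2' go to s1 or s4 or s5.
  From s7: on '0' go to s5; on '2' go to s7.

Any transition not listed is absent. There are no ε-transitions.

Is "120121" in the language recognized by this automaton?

Start in {s1}.
Read '1': {s1} → {s4, s5}.
Read '2': {s4, s5} → {s2, s5, s6, s7}.
Read '0': {s2, s5, s6, s7} → {s1, s4, s5, s6, s7}.
Read '1': {s1, s4, s5, s6, s7} → {s1, s3, s4, s5}.
Read '2': {s1, s3, s4, s5} → {s1, s2, s3, s4, s5, s6, s7}.
Read '1': {s1, s2, s3, s4, s5, s6, s7} → {s1, s3, s4, s5}.
The final set {s1, s3, s4, s5} contains no accepting state.

No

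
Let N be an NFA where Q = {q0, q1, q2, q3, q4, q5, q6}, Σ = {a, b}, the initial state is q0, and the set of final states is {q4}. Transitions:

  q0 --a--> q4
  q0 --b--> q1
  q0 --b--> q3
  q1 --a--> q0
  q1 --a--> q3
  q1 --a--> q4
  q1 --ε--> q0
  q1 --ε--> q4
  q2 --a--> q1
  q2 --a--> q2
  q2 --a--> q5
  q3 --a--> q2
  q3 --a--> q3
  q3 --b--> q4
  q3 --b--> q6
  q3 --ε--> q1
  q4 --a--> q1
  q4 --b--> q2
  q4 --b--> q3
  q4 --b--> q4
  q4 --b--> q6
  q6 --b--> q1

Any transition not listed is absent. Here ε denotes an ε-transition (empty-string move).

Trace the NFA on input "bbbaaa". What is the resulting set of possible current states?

{q0, q1, q2, q3, q4, q5}

Start in {q0}.
Read 'b': q0→{q1, q3}; union {q1, q3}; ε-closure = {q0, q1, q3, q4}.
Read 'b': q0→{q1, q3}, q1→∅, q3→{q4, q6}, q4→{q2, q3, q4, q6}; union {q1, q2, q3, q4, q6}; ε-closure = {q0, q1, q2, q3, q4, q6}.
Read 'b': q0→{q1, q3}, q1→∅, q2→∅, q3→{q4, q6}, q4→{q2, q3, q4, q6}, q6→{q1}; union {q1, q2, q3, q4, q6}; ε-closure = {q0, q1, q2, q3, q4, q6}.
Read 'a': q0→{q4}, q1→{q0, q3, q4}, q2→{q1, q2, q5}, q3→{q2, q3}, q4→{q1}, q6→∅; now {q0, q1, q2, q3, q4, q5}.
Read 'a': q0→{q4}, q1→{q0, q3, q4}, q2→{q1, q2, q5}, q3→{q2, q3}, q4→{q1}, q5→∅; now {q0, q1, q2, q3, q4, q5}.
Read 'a': q0→{q4}, q1→{q0, q3, q4}, q2→{q1, q2, q5}, q3→{q2, q3}, q4→{q1}, q5→∅; now {q0, q1, q2, q3, q4, q5}.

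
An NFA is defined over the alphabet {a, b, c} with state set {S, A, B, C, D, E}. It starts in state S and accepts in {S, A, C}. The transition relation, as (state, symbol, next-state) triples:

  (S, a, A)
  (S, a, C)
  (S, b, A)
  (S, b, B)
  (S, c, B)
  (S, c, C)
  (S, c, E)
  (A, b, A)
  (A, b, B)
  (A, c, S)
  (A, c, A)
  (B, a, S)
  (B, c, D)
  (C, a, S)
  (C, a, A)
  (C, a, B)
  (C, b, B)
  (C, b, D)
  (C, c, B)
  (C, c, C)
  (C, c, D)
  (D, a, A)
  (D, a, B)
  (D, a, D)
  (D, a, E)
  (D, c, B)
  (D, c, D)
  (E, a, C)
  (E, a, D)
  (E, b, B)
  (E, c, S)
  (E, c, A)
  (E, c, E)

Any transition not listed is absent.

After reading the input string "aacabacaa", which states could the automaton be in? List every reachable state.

{S, A, B, C, D, E}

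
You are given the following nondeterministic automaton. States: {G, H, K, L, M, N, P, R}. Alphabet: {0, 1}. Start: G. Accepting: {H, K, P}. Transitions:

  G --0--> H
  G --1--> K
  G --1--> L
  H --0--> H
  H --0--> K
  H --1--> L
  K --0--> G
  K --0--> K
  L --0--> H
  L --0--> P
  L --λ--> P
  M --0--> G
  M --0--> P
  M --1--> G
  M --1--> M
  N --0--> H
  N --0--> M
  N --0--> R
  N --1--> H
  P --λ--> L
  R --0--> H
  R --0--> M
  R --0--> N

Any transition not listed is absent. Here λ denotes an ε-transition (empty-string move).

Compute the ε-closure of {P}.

{L, P}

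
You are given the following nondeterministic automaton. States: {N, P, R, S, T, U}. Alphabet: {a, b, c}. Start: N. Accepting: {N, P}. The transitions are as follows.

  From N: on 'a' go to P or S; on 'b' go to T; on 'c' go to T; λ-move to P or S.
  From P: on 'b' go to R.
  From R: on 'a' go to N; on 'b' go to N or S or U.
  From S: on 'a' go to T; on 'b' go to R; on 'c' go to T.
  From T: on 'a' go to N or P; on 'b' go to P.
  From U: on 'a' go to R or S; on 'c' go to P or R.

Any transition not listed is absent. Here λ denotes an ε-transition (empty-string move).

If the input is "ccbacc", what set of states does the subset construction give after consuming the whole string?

∅

Start: ε-closure({N}) = {N, P, S}.
Read 'c': N→{T}, P→∅, S→{T}; now {T}.
Read 'c': T→∅; now ∅.
The set is empty and remains empty for the remaining 4 symbols.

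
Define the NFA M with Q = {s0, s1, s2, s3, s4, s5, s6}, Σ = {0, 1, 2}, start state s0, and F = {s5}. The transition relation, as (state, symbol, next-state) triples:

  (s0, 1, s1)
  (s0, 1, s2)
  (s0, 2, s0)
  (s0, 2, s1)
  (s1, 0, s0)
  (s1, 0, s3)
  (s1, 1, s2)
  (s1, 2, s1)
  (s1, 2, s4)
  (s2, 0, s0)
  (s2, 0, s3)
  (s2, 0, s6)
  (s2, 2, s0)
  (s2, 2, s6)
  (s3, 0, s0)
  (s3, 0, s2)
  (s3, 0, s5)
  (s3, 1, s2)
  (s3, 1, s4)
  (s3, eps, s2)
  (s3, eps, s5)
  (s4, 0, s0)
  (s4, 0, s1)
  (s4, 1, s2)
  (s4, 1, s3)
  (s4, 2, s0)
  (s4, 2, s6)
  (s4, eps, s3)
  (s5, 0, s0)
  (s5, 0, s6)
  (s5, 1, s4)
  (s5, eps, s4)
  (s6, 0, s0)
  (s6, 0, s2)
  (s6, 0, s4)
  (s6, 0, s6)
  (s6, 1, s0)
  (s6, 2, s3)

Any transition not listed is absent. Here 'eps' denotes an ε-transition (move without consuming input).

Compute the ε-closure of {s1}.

{s1}

Begin with {s1}.
No ε-moves leave this set, so the closure equals the set itself.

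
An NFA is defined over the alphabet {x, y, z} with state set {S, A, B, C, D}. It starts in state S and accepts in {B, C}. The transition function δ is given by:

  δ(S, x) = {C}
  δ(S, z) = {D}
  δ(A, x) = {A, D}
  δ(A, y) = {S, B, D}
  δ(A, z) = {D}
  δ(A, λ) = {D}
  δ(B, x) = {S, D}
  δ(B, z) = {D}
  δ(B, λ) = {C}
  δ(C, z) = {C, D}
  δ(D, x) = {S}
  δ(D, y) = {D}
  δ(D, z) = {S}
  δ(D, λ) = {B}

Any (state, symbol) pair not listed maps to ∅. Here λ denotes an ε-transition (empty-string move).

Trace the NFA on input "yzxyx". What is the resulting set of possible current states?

Start in {S}.
Read 'y': {S} → ∅.
The set is empty and remains empty for the remaining 4 symbols.

∅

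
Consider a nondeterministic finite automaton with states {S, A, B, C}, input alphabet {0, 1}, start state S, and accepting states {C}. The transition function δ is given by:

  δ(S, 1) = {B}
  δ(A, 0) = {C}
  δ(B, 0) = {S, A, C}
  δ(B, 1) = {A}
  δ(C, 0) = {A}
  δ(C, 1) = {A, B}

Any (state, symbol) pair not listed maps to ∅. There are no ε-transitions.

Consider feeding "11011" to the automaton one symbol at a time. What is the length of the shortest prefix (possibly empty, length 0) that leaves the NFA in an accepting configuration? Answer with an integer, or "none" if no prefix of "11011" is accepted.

3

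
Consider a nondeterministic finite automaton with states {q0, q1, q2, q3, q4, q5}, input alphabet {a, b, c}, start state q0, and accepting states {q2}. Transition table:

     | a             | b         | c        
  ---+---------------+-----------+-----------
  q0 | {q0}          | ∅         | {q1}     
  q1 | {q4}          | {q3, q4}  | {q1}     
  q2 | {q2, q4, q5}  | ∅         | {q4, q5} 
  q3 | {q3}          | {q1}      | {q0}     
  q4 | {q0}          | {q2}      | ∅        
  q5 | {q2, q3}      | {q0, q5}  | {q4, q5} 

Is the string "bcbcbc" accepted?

No

Start in {q0}.
Read 'b': q0→∅; now ∅.
The set is empty and remains empty for the remaining 5 symbols.
The final set ∅ contains no accepting state.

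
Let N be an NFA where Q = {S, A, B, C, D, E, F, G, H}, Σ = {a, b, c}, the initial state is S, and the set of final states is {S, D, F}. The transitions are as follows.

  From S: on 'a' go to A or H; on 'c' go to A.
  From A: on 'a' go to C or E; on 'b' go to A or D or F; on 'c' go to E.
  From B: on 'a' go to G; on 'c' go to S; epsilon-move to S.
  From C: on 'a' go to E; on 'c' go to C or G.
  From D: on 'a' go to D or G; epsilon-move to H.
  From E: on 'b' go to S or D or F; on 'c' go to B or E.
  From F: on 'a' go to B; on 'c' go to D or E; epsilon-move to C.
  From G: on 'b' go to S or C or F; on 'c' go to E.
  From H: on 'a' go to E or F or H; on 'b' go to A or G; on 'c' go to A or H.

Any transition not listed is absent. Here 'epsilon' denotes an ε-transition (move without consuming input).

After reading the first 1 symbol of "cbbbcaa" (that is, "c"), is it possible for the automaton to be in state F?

No

Start in {S}.
Read 'c': {S} → {A}.
State F is not in {A}.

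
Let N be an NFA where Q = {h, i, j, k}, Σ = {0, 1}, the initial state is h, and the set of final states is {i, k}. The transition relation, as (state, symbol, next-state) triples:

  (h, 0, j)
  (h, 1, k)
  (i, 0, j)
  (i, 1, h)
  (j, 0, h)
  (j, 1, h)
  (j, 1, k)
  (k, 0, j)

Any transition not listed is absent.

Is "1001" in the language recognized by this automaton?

Yes

Start in {h}.
Read '1': h→{k}; now {k}.
Read '0': k→{j}; now {j}.
Read '0': j→{h}; now {h}.
Read '1': h→{k}; now {k}.
The final set {k} contains the accepting state k.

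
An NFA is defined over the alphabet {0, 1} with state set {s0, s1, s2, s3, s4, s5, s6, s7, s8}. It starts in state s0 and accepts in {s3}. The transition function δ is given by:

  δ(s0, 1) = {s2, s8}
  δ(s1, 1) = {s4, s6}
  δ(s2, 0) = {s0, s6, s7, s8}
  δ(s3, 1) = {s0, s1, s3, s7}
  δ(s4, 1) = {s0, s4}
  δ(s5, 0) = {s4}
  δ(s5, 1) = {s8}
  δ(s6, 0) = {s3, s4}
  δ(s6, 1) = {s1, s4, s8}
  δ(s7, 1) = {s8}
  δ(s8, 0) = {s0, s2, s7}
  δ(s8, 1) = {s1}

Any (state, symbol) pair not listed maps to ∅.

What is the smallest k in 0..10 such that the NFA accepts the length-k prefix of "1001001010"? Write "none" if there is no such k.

3

Start in {s0}.
Read '1': s0→{s2, s8}; now {s2, s8}.
Read '0': s2→{s0, s6, s7, s8}, s8→{s0, s2, s7}; now {s0, s2, s6, s7, s8}.
Read '0': s0→∅, s2→{s0, s6, s7, s8}, s6→{s3, s4}, s7→∅, s8→{s0, s2, s7}; now {s0, s2, s3, s4, s6, s7, s8}.
None of the earlier sets intersect F, but {s0, s2, s3, s4, s6, s7, s8} does.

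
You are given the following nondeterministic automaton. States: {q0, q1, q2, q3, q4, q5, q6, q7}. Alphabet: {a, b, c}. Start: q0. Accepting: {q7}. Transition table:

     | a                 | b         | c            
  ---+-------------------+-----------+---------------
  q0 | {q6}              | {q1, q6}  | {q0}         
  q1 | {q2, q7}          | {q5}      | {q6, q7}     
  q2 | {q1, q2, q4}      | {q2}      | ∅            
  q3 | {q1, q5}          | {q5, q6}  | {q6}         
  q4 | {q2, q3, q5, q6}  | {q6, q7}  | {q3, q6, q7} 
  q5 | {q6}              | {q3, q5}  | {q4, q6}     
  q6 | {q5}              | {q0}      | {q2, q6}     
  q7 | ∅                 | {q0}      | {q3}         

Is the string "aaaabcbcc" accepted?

No

Start in {q0}.
Read 'a': q0→{q6}; now {q6}.
Read 'a': q6→{q5}; now {q5}.
Read 'a': q5→{q6}; now {q6}.
Read 'a': q6→{q5}; now {q5}.
Read 'b': q5→{q3, q5}; now {q3, q5}.
Read 'c': q3→{q6}, q5→{q4, q6}; now {q4, q6}.
Read 'b': q4→{q6, q7}, q6→{q0}; now {q0, q6, q7}.
Read 'c': q0→{q0}, q6→{q2, q6}, q7→{q3}; now {q0, q2, q3, q6}.
Read 'c': q0→{q0}, q2→∅, q3→{q6}, q6→{q2, q6}; now {q0, q2, q6}.
The final set {q0, q2, q6} contains no accepting state.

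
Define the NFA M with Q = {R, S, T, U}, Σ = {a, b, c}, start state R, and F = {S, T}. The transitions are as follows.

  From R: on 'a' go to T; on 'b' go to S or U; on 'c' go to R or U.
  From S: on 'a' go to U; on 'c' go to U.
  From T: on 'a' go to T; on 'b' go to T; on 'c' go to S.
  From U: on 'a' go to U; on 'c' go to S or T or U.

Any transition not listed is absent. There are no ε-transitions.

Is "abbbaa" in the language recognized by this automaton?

Yes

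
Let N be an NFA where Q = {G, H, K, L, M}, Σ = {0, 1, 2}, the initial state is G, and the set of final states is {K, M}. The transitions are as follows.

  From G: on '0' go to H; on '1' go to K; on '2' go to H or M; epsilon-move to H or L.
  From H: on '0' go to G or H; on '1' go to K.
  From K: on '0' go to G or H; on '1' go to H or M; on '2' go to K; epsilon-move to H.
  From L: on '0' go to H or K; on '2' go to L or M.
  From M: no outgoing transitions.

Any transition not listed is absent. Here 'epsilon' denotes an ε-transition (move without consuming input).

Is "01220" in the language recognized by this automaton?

Start: ε-closure({G}) = {G, H, L}.
Read '0': {G, H, L} → {G, H, K, L}.
Read '1': {G, H, K, L} → {H, K, M}.
Read '2': {H, K, M} → {H, K}.
Read '2': {H, K} → {H, K}.
Read '0': {H, K} → {G, H, L}.
The final set {G, H, L} contains no accepting state.

No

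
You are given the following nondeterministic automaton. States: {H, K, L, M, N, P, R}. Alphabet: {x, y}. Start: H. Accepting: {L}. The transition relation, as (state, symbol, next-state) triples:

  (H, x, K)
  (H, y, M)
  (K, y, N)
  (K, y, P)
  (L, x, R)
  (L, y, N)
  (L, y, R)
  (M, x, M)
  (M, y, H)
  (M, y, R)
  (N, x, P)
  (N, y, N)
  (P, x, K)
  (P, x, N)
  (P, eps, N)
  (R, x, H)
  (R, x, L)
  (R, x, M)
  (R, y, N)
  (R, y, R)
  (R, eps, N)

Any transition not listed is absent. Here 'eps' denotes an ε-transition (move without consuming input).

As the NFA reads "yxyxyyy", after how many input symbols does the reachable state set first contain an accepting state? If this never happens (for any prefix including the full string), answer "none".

4

Start in {H}.
Read 'y': H→{M}; now {M}.
Read 'x': M→{M}; now {M}.
Read 'y': M→{H, R}; union {H, R}; ε-closure = {H, N, R}.
Read 'x': H→{K}, N→{P}, R→{H, L, M}; union {H, K, L, M, P}; ε-closure = {H, K, L, M, N, P}.
None of the earlier sets intersect F, but {H, K, L, M, N, P} does.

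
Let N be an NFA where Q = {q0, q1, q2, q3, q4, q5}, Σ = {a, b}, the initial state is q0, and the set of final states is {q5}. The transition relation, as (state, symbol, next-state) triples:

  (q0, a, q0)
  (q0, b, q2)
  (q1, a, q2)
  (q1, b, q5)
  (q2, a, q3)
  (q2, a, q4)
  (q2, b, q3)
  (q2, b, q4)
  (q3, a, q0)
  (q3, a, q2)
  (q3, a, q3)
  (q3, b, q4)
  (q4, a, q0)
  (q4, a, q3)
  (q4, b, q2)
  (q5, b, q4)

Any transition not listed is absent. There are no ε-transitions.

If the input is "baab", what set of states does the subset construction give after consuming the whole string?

{q2, q3, q4}

Start in {q0}.
Read 'b': q0→{q2}; now {q2}.
Read 'a': q2→{q3, q4}; now {q3, q4}.
Read 'a': q3→{q0, q2, q3}, q4→{q0, q3}; now {q0, q2, q3}.
Read 'b': q0→{q2}, q2→{q3, q4}, q3→{q4}; now {q2, q3, q4}.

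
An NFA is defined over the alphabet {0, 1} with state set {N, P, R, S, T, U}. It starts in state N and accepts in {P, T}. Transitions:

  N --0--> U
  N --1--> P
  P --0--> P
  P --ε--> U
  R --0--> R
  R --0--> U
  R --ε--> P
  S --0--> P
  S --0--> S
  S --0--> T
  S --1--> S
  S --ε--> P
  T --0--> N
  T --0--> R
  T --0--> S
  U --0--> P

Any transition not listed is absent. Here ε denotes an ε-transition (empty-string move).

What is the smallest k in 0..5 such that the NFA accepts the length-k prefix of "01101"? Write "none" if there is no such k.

none

Start in {N}.
Read '0': N→{U}; now {U}.
Read '1': U→∅; now ∅.
The set is empty and remains empty for the remaining 3 symbols.
No reachable set along the way intersects F.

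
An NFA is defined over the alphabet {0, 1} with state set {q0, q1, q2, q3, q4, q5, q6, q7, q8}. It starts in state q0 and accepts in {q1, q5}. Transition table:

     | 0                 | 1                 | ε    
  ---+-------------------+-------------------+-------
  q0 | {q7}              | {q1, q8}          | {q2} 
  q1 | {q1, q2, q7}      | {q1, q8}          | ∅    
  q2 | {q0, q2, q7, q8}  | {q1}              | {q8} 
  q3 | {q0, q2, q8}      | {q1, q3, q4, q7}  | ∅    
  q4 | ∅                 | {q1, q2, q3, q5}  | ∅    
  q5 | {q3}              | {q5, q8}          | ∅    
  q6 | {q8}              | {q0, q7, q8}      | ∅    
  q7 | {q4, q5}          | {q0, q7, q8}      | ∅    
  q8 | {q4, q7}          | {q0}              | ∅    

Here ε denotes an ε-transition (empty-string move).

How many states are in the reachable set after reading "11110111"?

Start: ε-closure({q0}) = {q0, q2, q8}.
Read '1': q0→{q1, q8}, q2→{q1}, q8→{q0}; union {q0, q1, q8}; ε-closure = {q0, q1, q2, q8}.
Read '1': q0→{q1, q8}, q1→{q1, q8}, q2→{q1}, q8→{q0}; union {q0, q1, q8}; ε-closure = {q0, q1, q2, q8}.
Read '1': q0→{q1, q8}, q1→{q1, q8}, q2→{q1}, q8→{q0}; union {q0, q1, q8}; ε-closure = {q0, q1, q2, q8}.
Read '1': q0→{q1, q8}, q1→{q1, q8}, q2→{q1}, q8→{q0}; union {q0, q1, q8}; ε-closure = {q0, q1, q2, q8}.
Read '0': q0→{q7}, q1→{q1, q2, q7}, q2→{q0, q2, q7, q8}, q8→{q4, q7}; now {q0, q1, q2, q4, q7, q8}.
Read '1': q0→{q1, q8}, q1→{q1, q8}, q2→{q1}, q4→{q1, q2, q3, q5}, q7→{q0, q7, q8}, q8→{q0}; now {q0, q1, q2, q3, q5, q7, q8}.
Read '1': q0→{q1, q8}, q1→{q1, q8}, q2→{q1}, q3→{q1, q3, q4, q7}, q5→{q5, q8}, q7→{q0, q7, q8}, q8→{q0}; union {q0, q1, q3, q4, q5, q7, q8}; ε-closure = {q0, q1, q2, q3, q4, q5, q7, q8}.
Read '1': q0→{q1, q8}, q1→{q1, q8}, q2→{q1}, q3→{q1, q3, q4, q7}, q4→{q1, q2, q3, q5}, q5→{q5, q8}, q7→{q0, q7, q8}, q8→{q0}; now {q0, q1, q2, q3, q4, q5, q7, q8}.
That set has 8 states.

8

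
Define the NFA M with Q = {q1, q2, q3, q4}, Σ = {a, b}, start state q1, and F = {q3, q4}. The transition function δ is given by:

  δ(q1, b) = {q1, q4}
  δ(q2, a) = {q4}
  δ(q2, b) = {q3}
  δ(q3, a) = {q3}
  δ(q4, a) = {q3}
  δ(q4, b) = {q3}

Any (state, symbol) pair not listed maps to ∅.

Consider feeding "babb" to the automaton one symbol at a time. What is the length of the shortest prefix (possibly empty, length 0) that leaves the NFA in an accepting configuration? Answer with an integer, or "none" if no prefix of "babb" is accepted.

Start in {q1}.
Read 'b': {q1} → {q1, q4}.
None of the earlier sets intersect F, but {q1, q4} does.

1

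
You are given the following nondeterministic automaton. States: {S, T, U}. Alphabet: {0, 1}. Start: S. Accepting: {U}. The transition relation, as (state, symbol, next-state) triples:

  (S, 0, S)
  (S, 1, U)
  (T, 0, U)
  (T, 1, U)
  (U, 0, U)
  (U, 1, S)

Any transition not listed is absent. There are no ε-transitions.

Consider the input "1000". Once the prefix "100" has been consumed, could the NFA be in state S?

No

Start in {S}.
Read '1': S→{U}; now {U}.
Read '0': U→{U}; now {U}.
Read '0': U→{U}; now {U}.
State S is not in {U}.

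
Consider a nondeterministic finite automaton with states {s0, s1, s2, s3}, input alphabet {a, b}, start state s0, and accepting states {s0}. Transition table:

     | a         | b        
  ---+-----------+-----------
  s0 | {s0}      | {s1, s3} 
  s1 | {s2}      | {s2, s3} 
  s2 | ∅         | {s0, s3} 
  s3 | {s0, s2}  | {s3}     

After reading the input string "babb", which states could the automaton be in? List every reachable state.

{s1, s2, s3}

Start in {s0}.
Read 'b': s0→{s1, s3}; now {s1, s3}.
Read 'a': s1→{s2}, s3→{s0, s2}; now {s0, s2}.
Read 'b': s0→{s1, s3}, s2→{s0, s3}; now {s0, s1, s3}.
Read 'b': s0→{s1, s3}, s1→{s2, s3}, s3→{s3}; now {s1, s2, s3}.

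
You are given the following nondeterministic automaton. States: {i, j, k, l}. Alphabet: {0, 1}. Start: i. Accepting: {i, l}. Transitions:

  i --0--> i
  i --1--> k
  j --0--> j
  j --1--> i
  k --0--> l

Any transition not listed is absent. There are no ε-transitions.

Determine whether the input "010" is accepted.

Start in {i}.
Read '0': {i} → {i}.
Read '1': {i} → {k}.
Read '0': {k} → {l}.
The final set {l} contains the accepting state l.

Yes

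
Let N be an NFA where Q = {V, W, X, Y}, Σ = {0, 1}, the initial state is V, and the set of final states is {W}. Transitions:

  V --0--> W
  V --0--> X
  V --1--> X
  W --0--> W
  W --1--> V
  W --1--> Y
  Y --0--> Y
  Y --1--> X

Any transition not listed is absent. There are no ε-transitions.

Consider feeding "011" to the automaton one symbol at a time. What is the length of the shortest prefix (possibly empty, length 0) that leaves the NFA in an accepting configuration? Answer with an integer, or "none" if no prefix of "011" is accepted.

Start in {V}.
Read '0': V→{W, X}; now {W, X}.
None of the earlier sets intersect F, but {W, X} does.

1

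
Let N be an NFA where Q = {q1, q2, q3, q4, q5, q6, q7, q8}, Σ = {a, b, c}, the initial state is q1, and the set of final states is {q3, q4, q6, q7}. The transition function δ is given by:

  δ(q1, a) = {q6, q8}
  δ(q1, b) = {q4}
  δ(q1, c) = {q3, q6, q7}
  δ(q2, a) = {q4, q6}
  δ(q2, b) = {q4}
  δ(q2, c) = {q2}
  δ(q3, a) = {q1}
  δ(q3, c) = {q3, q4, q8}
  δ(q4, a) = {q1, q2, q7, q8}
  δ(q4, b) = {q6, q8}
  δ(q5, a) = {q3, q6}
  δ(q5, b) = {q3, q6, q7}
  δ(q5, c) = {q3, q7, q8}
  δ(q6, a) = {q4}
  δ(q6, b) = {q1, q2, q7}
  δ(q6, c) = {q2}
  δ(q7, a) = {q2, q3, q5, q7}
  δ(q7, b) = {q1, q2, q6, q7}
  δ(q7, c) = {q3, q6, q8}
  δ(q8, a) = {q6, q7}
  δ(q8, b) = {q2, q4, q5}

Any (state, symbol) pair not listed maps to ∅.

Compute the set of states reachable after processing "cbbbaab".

{q1, q2, q3, q4, q5, q6, q7, q8}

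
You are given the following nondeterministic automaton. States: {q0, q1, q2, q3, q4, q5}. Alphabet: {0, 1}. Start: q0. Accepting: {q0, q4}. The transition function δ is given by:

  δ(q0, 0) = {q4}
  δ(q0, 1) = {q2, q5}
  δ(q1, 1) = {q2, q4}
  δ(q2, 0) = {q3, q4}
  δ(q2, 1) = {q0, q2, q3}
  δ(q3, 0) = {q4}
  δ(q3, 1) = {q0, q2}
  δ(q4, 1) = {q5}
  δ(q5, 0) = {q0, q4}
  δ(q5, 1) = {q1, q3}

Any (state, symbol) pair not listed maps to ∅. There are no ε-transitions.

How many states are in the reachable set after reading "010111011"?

5

Start in {q0}.
Read '0': {q0} → {q4}.
Read '1': {q4} → {q5}.
Read '0': {q5} → {q0, q4}.
Read '1': {q0, q4} → {q2, q5}.
Read '1': {q2, q5} → {q0, q1, q2, q3}.
Read '1': {q0, q1, q2, q3} → {q0, q2, q3, q4, q5}.
Read '0': {q0, q2, q3, q4, q5} → {q0, q3, q4}.
Read '1': {q0, q3, q4} → {q0, q2, q5}.
Read '1': {q0, q2, q5} → {q0, q1, q2, q3, q5}.
That set has 5 states.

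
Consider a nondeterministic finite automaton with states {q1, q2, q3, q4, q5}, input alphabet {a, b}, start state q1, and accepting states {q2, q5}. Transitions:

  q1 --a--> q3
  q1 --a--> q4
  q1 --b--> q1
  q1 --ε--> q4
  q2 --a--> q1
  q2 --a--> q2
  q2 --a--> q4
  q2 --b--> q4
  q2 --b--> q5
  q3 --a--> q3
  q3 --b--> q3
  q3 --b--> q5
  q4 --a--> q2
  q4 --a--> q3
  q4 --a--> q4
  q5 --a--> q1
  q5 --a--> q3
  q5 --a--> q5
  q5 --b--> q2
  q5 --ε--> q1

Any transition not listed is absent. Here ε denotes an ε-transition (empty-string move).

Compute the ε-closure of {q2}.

{q2}

Begin with {q2}.
No ε-moves leave this set, so the closure equals the set itself.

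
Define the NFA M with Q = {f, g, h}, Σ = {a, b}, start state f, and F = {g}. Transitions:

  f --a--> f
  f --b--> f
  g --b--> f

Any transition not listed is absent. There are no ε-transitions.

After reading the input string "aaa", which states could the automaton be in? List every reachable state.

{f}

Start in {f}.
Read 'a': f→{f}; now {f}.
Read 'a': f→{f}; now {f}.
Read 'a': f→{f}; now {f}.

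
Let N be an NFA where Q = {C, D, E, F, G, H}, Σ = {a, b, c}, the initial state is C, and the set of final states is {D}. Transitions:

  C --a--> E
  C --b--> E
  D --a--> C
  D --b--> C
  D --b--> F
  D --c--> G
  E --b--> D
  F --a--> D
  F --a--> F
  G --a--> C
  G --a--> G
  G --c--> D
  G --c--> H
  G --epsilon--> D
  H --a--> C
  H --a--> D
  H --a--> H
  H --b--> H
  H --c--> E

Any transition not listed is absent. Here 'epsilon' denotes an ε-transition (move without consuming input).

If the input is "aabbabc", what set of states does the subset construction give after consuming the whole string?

∅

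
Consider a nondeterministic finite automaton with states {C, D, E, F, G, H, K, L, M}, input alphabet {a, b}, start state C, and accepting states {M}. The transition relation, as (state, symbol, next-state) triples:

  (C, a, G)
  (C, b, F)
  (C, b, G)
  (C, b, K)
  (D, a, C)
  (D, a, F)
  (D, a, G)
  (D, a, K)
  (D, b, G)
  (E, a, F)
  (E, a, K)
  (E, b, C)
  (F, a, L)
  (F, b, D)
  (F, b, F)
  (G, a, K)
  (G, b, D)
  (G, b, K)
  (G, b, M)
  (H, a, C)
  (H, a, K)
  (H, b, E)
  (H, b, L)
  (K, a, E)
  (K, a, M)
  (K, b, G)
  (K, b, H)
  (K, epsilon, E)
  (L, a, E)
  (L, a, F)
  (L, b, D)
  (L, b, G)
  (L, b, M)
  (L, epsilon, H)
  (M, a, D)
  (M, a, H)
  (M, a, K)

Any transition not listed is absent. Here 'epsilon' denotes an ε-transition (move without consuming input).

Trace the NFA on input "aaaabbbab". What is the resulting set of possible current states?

{C, D, E, F, G, H, K, L, M}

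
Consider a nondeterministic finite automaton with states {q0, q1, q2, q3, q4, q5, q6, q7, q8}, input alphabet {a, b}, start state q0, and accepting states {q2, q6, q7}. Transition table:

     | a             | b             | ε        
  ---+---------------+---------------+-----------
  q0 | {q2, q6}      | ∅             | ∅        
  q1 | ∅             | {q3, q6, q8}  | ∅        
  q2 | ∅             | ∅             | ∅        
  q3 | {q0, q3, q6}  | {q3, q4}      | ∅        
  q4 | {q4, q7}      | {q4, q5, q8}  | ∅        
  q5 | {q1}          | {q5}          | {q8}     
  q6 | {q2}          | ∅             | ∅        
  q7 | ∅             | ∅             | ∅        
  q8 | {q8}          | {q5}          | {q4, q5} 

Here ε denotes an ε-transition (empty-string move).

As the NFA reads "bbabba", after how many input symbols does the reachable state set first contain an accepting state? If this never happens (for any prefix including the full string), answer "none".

none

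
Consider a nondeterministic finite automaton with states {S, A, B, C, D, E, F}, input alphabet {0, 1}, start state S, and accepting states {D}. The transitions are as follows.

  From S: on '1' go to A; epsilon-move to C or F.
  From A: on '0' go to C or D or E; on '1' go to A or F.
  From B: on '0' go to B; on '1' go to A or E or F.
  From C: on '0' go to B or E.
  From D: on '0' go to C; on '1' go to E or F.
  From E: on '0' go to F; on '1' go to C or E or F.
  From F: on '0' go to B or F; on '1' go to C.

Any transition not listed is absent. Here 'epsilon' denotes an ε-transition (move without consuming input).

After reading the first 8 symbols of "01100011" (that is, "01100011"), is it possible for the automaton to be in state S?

Start: ε-closure({S}) = {S, C, F}.
Read '0': S→∅, C→{B, E}, F→{B, F}; now {B, E, F}.
Read '1': B→{A, E, F}, E→{C, E, F}, F→{C}; now {A, C, E, F}.
Read '1': A→{A, F}, C→∅, E→{C, E, F}, F→{C}; now {A, C, E, F}.
Read '0': A→{C, D, E}, C→{B, E}, E→{F}, F→{B, F}; now {B, C, D, E, F}.
Read '0': B→{B}, C→{B, E}, D→{C}, E→{F}, F→{B, F}; now {B, C, E, F}.
Read '0': B→{B}, C→{B, E}, E→{F}, F→{B, F}; now {B, E, F}.
Read '1': B→{A, E, F}, E→{C, E, F}, F→{C}; now {A, C, E, F}.
Read '1': A→{A, F}, C→∅, E→{C, E, F}, F→{C}; now {A, C, E, F}.
State S is not in {A, C, E, F}.

No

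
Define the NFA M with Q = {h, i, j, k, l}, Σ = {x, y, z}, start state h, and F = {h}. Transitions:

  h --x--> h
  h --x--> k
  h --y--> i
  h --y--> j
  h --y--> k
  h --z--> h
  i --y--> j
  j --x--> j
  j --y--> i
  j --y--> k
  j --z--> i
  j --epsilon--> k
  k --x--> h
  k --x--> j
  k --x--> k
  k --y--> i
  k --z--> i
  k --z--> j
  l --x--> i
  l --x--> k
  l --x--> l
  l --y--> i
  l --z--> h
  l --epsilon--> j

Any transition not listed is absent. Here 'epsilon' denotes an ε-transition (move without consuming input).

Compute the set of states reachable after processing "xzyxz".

{h, i, j, k}

Start in {h}.
Read 'x': {h} → {h, k}.
Read 'z': {h, k} → {h, i, j, k}.
Read 'y': {h, i, j, k} → {i, j, k}.
Read 'x': {i, j, k} → {h, j, k}.
Read 'z': {h, j, k} → {h, i, j, k}.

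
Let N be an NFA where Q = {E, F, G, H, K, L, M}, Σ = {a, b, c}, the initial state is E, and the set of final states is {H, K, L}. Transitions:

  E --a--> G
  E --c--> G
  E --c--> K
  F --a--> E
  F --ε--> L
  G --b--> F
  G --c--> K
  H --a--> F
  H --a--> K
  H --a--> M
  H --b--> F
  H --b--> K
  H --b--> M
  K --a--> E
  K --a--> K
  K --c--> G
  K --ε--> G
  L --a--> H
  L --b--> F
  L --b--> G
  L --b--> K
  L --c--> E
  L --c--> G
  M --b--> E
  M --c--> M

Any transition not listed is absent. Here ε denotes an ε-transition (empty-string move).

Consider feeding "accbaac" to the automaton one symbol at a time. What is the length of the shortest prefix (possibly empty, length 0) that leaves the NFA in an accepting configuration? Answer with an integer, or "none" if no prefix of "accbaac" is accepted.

Start in {E}.
Read 'a': {E} → {G}.
Read 'c': {G} → {G, K}.
None of the earlier sets intersect F, but {G, K} does.

2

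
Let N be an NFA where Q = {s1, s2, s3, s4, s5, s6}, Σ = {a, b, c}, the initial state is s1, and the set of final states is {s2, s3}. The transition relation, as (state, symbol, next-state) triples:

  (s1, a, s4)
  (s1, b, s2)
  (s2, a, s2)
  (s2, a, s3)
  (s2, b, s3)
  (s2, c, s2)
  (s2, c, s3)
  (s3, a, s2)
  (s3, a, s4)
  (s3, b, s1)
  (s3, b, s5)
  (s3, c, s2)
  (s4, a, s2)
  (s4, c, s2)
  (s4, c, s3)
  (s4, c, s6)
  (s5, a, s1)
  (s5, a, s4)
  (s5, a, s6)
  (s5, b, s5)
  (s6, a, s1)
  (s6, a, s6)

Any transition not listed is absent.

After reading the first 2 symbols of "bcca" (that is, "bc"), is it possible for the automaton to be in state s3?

Yes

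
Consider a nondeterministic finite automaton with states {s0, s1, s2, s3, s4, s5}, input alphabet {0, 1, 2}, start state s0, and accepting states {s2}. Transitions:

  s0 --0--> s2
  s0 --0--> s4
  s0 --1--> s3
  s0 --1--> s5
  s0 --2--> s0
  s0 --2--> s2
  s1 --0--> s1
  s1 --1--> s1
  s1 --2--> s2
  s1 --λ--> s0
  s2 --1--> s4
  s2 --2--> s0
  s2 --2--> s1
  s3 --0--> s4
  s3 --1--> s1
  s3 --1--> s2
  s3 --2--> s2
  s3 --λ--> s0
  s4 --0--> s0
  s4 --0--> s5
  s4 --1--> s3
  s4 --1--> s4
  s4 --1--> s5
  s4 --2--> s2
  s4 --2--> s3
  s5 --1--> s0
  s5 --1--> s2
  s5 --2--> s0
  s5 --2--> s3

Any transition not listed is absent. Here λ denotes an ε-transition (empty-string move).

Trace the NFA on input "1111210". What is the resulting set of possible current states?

Start in {s0}.
Read '1': {s0} → {s0, s3, s5}.
Read '1': {s0, s3, s5} → {s0, s1, s2, s3, s5}.
Read '1': {s0, s1, s2, s3, s5} → {s0, s1, s2, s3, s4, s5}.
Read '1': {s0, s1, s2, s3, s4, s5} → {s0, s1, s2, s3, s4, s5}.
Read '2': {s0, s1, s2, s3, s4, s5} → {s0, s1, s2, s3}.
Read '1': {s0, s1, s2, s3} → {s0, s1, s2, s3, s4, s5}.
Read '0': {s0, s1, s2, s3, s4, s5} → {s0, s1, s2, s4, s5}.

{s0, s1, s2, s4, s5}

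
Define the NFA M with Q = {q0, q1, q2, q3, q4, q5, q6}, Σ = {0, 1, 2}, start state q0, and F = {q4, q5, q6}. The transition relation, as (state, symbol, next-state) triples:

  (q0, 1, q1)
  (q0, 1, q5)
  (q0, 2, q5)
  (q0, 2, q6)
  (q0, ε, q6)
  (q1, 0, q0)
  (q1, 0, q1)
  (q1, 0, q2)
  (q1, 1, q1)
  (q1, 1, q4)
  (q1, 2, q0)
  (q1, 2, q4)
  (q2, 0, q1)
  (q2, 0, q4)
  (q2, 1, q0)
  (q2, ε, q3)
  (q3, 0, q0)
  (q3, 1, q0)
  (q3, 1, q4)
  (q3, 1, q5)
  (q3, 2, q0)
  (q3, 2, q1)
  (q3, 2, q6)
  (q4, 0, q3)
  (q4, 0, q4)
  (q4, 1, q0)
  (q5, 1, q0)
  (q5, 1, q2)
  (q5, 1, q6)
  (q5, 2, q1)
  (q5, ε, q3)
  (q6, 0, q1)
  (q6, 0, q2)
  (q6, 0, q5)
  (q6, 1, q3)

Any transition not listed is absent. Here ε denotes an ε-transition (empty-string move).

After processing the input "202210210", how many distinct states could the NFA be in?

7

Start: ε-closure({q0}) = {q0, q6}.
Read '2': q0→{q5, q6}, q6→∅; union {q5, q6}; ε-closure = {q3, q5, q6}.
Read '0': q3→{q0}, q5→∅, q6→{q1, q2, q5}; union {q0, q1, q2, q5}; ε-closure = {q0, q1, q2, q3, q5, q6}.
Read '2': q0→{q5, q6}, q1→{q0, q4}, q2→∅, q3→{q0, q1, q6}, q5→{q1}, q6→∅; union {q0, q1, q4, q5, q6}; ε-closure = {q0, q1, q3, q4, q5, q6}.
Read '2': q0→{q5, q6}, q1→{q0, q4}, q3→{q0, q1, q6}, q4→∅, q5→{q1}, q6→∅; union {q0, q1, q4, q5, q6}; ε-closure = {q0, q1, q3, q4, q5, q6}.
Read '1': q0→{q1, q5}, q1→{q1, q4}, q3→{q0, q4, q5}, q4→{q0}, q5→{q0, q2, q6}, q6→{q3}; now {q0, q1, q2, q3, q4, q5, q6}.
Read '0': q0→∅, q1→{q0, q1, q2}, q2→{q1, q4}, q3→{q0}, q4→{q3, q4}, q5→∅, q6→{q1, q2, q5}; union {q0, q1, q2, q3, q4, q5}; ε-closure = {q0, q1, q2, q3, q4, q5, q6}.
Read '2': q0→{q5, q6}, q1→{q0, q4}, q2→∅, q3→{q0, q1, q6}, q4→∅, q5→{q1}, q6→∅; union {q0, q1, q4, q5, q6}; ε-closure = {q0, q1, q3, q4, q5, q6}.
Read '1': q0→{q1, q5}, q1→{q1, q4}, q3→{q0, q4, q5}, q4→{q0}, q5→{q0, q2, q6}, q6→{q3}; now {q0, q1, q2, q3, q4, q5, q6}.
Read '0': q0→∅, q1→{q0, q1, q2}, q2→{q1, q4}, q3→{q0}, q4→{q3, q4}, q5→∅, q6→{q1, q2, q5}; union {q0, q1, q2, q3, q4, q5}; ε-closure = {q0, q1, q2, q3, q4, q5, q6}.
That set has 7 states.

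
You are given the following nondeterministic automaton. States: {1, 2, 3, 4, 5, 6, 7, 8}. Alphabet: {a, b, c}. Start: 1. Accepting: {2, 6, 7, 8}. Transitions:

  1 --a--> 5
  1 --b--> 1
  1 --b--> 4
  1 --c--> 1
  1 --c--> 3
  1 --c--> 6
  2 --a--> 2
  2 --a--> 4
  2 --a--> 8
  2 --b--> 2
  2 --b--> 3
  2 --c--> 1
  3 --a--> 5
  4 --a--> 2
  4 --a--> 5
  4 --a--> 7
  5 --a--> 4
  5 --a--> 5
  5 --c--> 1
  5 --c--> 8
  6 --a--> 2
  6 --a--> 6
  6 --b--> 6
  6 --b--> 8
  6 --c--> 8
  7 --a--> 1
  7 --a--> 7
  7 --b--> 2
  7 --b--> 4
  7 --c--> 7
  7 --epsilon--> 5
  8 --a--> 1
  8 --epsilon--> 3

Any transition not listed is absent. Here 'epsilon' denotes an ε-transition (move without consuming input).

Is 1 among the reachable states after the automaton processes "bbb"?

Yes

Start in {1}.
Read 'b': {1} → {1, 4}.
Read 'b': {1, 4} → {1, 4}.
Read 'b': {1, 4} → {1, 4}.
State 1 is in {1, 4}.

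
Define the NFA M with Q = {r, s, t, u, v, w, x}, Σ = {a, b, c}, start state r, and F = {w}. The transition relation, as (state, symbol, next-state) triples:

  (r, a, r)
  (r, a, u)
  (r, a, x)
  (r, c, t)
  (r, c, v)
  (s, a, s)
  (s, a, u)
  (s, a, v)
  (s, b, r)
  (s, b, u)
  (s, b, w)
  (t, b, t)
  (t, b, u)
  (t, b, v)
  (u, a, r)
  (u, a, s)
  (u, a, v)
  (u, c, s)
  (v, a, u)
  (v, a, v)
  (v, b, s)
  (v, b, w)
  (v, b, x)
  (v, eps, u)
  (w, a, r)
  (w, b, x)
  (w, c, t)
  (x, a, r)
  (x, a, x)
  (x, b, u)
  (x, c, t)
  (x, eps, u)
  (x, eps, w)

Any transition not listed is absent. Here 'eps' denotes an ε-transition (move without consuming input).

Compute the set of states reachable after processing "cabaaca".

Start in {r}.
Read 'c': r→{t, v}; union {t, v}; ε-closure = {t, u, v}.
Read 'a': t→∅, u→{r, s, v}, v→{u, v}; now {r, s, u, v}.
Read 'b': r→∅, s→{r, u, w}, u→∅, v→{s, w, x}; now {r, s, u, w, x}.
Read 'a': r→{r, u, x}, s→{s, u, v}, u→{r, s, v}, w→{r}, x→{r, x}; union {r, s, u, v, x}; ε-closure = {r, s, u, v, w, x}.
Read 'a': r→{r, u, x}, s→{s, u, v}, u→{r, s, v}, v→{u, v}, w→{r}, x→{r, x}; union {r, s, u, v, x}; ε-closure = {r, s, u, v, w, x}.
Read 'c': r→{t, v}, s→∅, u→{s}, v→∅, w→{t}, x→{t}; union {s, t, v}; ε-closure = {s, t, u, v}.
Read 'a': s→{s, u, v}, t→∅, u→{r, s, v}, v→{u, v}; now {r, s, u, v}.

{r, s, u, v}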